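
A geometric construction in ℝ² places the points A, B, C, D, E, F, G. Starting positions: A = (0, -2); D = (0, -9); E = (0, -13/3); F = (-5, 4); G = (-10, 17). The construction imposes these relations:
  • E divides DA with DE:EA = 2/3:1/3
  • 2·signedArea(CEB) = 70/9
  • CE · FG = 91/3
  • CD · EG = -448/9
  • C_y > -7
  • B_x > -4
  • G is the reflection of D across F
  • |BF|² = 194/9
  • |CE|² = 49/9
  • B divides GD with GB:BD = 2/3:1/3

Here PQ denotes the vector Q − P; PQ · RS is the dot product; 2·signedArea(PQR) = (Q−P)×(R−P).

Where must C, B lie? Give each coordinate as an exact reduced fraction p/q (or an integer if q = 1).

1. C_x = 0  [CE · FG = 91/3 ∩ CD · EG = -448/9]
2. C_y = -20/3  [CE · FG = 91/3 ∩ CD · EG = -448/9]
   → C = (0, -20/3)
3. B_x = -10/3  [B divides GD with GB:BD = 2/3:1/3]
4. B_y = -1/3  [B divides GD with GB:BD = 2/3:1/3]
   → B = (-10/3, -1/3)

B = (-10/3, -1/3)
C = (0, -20/3)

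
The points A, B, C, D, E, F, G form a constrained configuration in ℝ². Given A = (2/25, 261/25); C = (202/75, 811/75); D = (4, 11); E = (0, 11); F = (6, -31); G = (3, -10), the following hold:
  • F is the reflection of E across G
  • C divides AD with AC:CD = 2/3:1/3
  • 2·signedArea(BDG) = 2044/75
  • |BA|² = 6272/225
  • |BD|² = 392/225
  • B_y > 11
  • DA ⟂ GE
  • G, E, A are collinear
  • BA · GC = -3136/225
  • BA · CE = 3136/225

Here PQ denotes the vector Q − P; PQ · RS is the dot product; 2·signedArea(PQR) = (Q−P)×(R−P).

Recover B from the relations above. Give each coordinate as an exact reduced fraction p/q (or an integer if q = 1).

B = (398/75, 839/75)

1. B_x = 398/75  [BA · GC = -3136/225 ∩ 2·signedArea(BDG) = 2044/75]
2. B_y = 839/75  [BA · GC = -3136/225 ∩ 2·signedArea(BDG) = 2044/75]
   → B = (398/75, 839/75)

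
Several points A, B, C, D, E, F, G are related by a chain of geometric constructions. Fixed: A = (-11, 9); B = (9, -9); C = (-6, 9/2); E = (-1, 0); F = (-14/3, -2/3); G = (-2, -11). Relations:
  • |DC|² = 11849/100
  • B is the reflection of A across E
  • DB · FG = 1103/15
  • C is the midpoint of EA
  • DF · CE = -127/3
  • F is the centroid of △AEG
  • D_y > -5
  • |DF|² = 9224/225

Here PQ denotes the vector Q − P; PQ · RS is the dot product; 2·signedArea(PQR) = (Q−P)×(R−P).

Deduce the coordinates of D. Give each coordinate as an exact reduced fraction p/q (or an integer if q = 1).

D = (4/5, -4)

1. D_x = 4/5  [DB · FG = 1103/15 ∩ DF · CE = -127/3]
2. D_y = -4  [DB · FG = 1103/15 ∩ DF · CE = -127/3]
   → D = (4/5, -4)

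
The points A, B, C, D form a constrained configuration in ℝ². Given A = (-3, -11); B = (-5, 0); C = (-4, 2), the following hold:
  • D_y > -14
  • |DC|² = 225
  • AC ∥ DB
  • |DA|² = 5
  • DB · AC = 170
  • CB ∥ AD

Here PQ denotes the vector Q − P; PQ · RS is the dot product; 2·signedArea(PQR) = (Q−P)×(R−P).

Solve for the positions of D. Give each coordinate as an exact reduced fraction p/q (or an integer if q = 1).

1. D_x = -4  [AC ∥ DB ∩ CB ∥ AD]
2. D_y = -13  [AC ∥ DB ∩ CB ∥ AD]
   → D = (-4, -13)

D = (-4, -13)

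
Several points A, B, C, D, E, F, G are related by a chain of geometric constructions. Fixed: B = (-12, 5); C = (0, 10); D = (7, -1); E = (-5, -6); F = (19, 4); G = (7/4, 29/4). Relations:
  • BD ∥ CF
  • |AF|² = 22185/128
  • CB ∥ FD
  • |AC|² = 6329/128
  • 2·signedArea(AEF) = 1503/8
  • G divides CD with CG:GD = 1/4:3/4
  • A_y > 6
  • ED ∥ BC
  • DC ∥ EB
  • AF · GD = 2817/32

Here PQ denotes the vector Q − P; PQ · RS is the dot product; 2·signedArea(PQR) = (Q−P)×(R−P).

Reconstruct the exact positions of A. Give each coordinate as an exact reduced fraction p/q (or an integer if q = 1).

A = (97/16, 103/16)

1. A_x = 97/16  [2·signedArea(AEF) = 1503/8 ∩ AF · GD = 2817/32]
2. A_y = 103/16  [2·signedArea(AEF) = 1503/8 ∩ AF · GD = 2817/32]
   → A = (97/16, 103/16)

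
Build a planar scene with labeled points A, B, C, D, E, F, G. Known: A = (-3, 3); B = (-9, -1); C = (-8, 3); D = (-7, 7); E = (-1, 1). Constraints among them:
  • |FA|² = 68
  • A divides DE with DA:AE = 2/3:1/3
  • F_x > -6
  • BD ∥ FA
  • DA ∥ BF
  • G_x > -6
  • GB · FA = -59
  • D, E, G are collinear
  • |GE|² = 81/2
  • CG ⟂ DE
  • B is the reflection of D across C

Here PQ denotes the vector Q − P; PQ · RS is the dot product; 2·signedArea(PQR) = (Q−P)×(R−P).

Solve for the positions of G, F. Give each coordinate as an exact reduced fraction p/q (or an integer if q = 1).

1. G_x = -11/2  [D, E, G are collinear ∩ CG ⟂ DE]
2. G_y = 11/2  [D, E, G are collinear ∩ CG ⟂ DE]
   → G = (-11/2, 11/2)
3. F_x = -5  [BD ∥ FA ∩ DA ∥ BF]
4. F_y = -5  [BD ∥ FA ∩ DA ∥ BF]
   → F = (-5, -5)

F = (-5, -5)
G = (-11/2, 11/2)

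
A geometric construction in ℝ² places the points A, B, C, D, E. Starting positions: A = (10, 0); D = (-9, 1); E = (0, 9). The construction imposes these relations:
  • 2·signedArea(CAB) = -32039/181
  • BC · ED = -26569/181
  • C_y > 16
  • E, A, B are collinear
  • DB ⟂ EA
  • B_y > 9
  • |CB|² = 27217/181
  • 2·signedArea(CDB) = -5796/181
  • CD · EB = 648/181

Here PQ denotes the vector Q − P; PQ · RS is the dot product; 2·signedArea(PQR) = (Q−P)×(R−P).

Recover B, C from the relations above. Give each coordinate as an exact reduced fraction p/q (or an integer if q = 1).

1. B_x = -180/181  [E, A, B are collinear ∩ DB ⟂ EA]
2. B_y = 1791/181  [E, A, B are collinear ∩ DB ⟂ EA]
   → B = (-180/181, 1791/181)
3. C_x = 9  [2·signedArea(CAB) = -32039/181 ∩ 2·signedArea(CDB) = -5796/181]
4. C_y = 17  [2·signedArea(CAB) = -32039/181 ∩ 2·signedArea(CDB) = -5796/181]
   → C = (9, 17)

B = (-180/181, 1791/181)
C = (9, 17)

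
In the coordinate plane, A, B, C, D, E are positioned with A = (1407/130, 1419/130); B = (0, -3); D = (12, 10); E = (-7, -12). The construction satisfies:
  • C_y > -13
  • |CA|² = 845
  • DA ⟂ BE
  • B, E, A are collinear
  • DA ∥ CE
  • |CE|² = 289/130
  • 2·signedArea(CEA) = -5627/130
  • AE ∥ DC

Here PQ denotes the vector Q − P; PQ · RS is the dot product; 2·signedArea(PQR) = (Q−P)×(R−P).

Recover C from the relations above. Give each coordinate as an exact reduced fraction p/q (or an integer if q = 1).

C = (-757/130, -1679/130)

1. C_x = -757/130  [DA ∥ CE ∩ AE ∥ DC]
2. C_y = -1679/130  [DA ∥ CE ∩ AE ∥ DC]
   → C = (-757/130, -1679/130)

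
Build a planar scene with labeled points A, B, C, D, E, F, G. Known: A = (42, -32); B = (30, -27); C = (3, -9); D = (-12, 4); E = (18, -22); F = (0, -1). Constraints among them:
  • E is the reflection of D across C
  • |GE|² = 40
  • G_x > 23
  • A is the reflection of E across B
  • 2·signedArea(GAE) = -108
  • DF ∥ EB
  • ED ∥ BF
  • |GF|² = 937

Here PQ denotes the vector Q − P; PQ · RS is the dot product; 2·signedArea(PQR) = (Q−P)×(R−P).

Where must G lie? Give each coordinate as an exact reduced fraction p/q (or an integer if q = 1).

G = (24, -20)

1. G_x = 24  [line -10·x + -24·y + -240 = 0 ∩ |GE|² = 40]
2. G_y = -20  [line -10·x + -24·y + -240 = 0 ∩ |GE|² = 40]
   → G = (24, -20)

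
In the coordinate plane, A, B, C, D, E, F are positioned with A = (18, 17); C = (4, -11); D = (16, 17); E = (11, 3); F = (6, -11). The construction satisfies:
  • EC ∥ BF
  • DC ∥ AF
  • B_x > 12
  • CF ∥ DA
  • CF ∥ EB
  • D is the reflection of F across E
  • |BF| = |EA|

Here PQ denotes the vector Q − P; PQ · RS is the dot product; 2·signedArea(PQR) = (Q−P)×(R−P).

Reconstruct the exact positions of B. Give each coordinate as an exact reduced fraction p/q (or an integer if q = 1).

1. B_x = 13  [EC ∥ BF ∩ CF ∥ EB]
2. B_y = 3  [EC ∥ BF ∩ CF ∥ EB]
   → B = (13, 3)

B = (13, 3)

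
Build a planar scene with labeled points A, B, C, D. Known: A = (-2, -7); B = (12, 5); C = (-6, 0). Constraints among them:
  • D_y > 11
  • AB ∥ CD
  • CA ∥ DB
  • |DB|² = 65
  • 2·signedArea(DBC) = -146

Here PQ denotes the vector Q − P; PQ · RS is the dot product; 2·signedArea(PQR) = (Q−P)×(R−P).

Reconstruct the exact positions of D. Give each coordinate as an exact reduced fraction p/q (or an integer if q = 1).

D = (8, 12)

1. D_x = 8  [CA ∥ DB ∩ AB ∥ CD]
2. D_y = 12  [CA ∥ DB ∩ AB ∥ CD]
   → D = (8, 12)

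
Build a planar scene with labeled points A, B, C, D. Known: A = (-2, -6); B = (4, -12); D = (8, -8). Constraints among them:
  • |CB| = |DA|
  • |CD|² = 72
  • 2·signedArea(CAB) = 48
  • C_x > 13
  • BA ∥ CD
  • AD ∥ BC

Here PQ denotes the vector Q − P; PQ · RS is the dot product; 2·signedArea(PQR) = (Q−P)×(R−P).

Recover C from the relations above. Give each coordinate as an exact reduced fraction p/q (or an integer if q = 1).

C = (14, -14)

1. C_x = 14  [BA ∥ CD ∩ AD ∥ BC]
2. C_y = -14  [BA ∥ CD ∩ AD ∥ BC]
   → C = (14, -14)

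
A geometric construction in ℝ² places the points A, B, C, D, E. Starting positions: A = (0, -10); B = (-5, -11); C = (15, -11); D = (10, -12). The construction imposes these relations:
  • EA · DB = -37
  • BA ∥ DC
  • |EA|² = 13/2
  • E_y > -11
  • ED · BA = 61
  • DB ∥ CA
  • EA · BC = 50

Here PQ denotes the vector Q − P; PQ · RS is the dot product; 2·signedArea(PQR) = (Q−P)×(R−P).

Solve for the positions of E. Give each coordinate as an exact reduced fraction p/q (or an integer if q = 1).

E = (-5/2, -21/2)

1. E_x = -5/2  [EA · BC = 50 ∩ EA · DB = -37]
2. E_y = -21/2  [EA · BC = 50 ∩ EA · DB = -37]
   → E = (-5/2, -21/2)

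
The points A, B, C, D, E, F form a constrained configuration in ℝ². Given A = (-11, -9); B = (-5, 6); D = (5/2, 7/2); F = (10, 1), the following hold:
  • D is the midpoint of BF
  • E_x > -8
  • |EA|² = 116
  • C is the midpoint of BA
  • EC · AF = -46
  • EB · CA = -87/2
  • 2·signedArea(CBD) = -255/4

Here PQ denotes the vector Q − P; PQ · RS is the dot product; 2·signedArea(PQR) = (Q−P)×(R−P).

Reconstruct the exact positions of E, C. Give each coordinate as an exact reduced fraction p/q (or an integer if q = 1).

1. C_x = -8  [C is the midpoint of BA]
2. C_y = -3/2  [C is the midpoint of BA]
   → C = (-8, -3/2)
3. E_x = -7  [EC · AF = -46 ∩ EB · CA = -87/2]
4. E_y = 1  [EC · AF = -46 ∩ EB · CA = -87/2]
   → E = (-7, 1)

C = (-8, -3/2)
E = (-7, 1)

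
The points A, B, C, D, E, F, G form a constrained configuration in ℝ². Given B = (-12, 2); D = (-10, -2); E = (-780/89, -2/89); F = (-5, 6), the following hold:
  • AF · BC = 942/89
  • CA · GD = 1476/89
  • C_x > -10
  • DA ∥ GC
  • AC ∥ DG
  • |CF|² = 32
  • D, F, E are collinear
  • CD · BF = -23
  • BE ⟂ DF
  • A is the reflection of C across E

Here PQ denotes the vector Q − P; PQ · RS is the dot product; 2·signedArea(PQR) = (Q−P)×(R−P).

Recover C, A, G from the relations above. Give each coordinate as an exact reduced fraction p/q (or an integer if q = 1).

A = (-759/89, -182/89)
C = (-9, 2)
G = (-932/89, 182/89)

1. C_x = -9  [line -7·x + -4·y + -55 = 0 ∩ |CF|² = 32]
2. C_y = 2  [line -7·x + -4·y + -55 = 0 ∩ |CF|² = 32]
   → C = (-9, 2)
3. A_x = -759/89  [A is the reflection of C across E]
4. A_y = -182/89  [A is the reflection of C across E]
   → A = (-759/89, -182/89)
5. G_x = -932/89  [DA ∥ GC ∩ AC ∥ DG]
6. G_y = 182/89  [DA ∥ GC ∩ AC ∥ DG]
   → G = (-932/89, 182/89)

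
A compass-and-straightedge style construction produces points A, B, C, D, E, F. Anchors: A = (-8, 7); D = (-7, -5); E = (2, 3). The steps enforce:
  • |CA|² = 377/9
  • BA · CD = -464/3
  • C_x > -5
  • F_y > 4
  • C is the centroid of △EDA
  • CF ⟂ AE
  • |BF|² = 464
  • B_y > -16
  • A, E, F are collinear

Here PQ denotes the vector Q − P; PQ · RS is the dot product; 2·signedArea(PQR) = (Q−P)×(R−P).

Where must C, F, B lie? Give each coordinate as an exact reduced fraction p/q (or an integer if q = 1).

B = (-11, -15)
C = (-13/3, 5/3)
F = (-3, 5)

1. C_x = -13/3  [C is the centroid of △EDA]
2. C_y = 5/3  [C is the centroid of △EDA]
   → C = (-13/3, 5/3)
3. F_x = -3  [A, E, F are collinear ∩ CF ⟂ AE]
4. F_y = 5  [A, E, F are collinear ∩ CF ⟂ AE]
   → F = (-3, 5)
5. B_x = -11  [line 8/3·x + 20/3·y + 388/3 = 0 ∩ |BF|² = 464]
6. B_y = -15  [line 8/3·x + 20/3·y + 388/3 = 0 ∩ |BF|² = 464]
   → B = (-11, -15)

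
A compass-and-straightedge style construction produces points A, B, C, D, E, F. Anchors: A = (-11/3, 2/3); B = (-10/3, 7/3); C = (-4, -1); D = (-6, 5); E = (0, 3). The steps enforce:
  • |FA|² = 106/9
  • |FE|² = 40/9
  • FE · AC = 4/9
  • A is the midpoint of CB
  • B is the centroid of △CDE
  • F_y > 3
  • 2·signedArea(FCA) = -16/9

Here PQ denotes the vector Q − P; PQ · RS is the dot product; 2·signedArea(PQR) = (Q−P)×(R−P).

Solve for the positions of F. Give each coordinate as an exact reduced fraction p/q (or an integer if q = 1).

F = (-2, 11/3)

1. F_x = -2  [FE · AC = 4/9 ∩ 2·signedArea(FCA) = -16/9]
2. F_y = 11/3  [FE · AC = 4/9 ∩ 2·signedArea(FCA) = -16/9]
   → F = (-2, 11/3)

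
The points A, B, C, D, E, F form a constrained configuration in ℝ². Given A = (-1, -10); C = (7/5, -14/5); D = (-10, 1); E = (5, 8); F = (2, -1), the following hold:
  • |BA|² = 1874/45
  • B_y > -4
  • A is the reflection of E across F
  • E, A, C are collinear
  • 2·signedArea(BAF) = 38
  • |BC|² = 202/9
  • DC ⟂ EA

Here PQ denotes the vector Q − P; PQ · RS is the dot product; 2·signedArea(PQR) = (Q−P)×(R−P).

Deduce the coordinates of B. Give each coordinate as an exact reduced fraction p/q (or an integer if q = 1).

B = (-16/5, -59/15)

1. B_x = -16/5  [line -9·x + 3·y + -17 = 0 ∩ |BA|² = 1874/45]
2. B_y = -59/15  [line -9·x + 3·y + -17 = 0 ∩ |BA|² = 1874/45]
   → B = (-16/5, -59/15)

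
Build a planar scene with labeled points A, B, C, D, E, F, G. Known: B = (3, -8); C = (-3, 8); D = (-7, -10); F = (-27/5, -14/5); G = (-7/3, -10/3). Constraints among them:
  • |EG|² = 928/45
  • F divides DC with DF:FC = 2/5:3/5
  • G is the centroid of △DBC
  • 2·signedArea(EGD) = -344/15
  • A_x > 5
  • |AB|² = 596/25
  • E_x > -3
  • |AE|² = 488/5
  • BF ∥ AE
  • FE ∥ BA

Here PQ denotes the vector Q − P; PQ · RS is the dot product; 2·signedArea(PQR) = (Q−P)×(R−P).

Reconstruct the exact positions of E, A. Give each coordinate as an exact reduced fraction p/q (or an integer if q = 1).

A = (29/5, -4)
E = (-13/5, 6/5)

1. E_x = -13/5  [line 20/3·x + -14/3·y + 344/15 = 0 ∩ |EG|² = 928/45]
2. E_y = 6/5  [line 20/3·x + -14/3·y + 344/15 = 0 ∩ |EG|² = 928/45]
   → E = (-13/5, 6/5)
3. A_x = 29/5  [BF ∥ AE ∩ FE ∥ BA]
4. A_y = -4  [BF ∥ AE ∩ FE ∥ BA]
   → A = (29/5, -4)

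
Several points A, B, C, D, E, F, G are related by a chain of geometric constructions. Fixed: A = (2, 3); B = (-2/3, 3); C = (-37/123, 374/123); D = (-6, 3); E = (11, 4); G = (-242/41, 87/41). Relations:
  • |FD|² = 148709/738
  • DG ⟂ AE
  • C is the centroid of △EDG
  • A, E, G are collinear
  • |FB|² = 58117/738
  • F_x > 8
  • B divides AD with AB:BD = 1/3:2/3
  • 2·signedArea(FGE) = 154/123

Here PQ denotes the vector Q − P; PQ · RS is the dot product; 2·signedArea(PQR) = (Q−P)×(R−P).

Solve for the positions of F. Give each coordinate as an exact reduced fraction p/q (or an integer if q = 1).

1. F_x = 2011/246  [line -77/41·x + 693/41·y + -5929/123 = 0 ∩ |FD|² = 148709/738]
2. F_y = 925/246  [line -77/41·x + 693/41·y + -5929/123 = 0 ∩ |FD|² = 148709/738]
   → F = (2011/246, 925/246)

F = (2011/246, 925/246)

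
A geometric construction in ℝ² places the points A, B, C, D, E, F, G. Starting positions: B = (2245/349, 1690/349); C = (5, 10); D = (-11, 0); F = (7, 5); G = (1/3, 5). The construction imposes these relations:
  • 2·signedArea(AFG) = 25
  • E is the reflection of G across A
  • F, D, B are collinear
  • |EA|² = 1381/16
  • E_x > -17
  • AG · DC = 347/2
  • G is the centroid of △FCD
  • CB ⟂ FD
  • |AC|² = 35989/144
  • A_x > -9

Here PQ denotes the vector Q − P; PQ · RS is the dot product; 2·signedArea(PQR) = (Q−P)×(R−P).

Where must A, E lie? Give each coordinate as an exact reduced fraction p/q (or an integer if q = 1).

1. A_x = -49/6  [AG · DC = 347/2 ∩ 2·signedArea(AFG) = 25]
2. A_y = 5/4  [AG · DC = 347/2 ∩ 2·signedArea(AFG) = 25]
   → A = (-49/6, 5/4)
3. E_x = -50/3  [E is the reflection of G across A]
4. E_y = -5/2  [E is the reflection of G across A]
   → E = (-50/3, -5/2)

A = (-49/6, 5/4)
E = (-50/3, -5/2)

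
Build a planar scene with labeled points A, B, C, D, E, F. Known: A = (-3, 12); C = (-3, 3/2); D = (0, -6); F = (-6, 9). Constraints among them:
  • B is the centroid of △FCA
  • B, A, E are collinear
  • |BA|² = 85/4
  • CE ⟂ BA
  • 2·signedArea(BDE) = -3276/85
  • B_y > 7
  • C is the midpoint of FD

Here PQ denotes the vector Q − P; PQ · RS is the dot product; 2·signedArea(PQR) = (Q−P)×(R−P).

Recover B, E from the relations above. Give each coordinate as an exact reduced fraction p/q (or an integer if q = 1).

1. B_x = -4  [B is the centroid of △FCA]
2. B_y = 15/2  [B is the centroid of △FCA]
   → B = (-4, 15/2)
3. E_x = -444/85  [B, A, E are collinear ∩ CE ⟂ BA]
4. E_y = 339/170  [B, A, E are collinear ∩ CE ⟂ BA]
   → E = (-444/85, 339/170)

B = (-4, 15/2)
E = (-444/85, 339/170)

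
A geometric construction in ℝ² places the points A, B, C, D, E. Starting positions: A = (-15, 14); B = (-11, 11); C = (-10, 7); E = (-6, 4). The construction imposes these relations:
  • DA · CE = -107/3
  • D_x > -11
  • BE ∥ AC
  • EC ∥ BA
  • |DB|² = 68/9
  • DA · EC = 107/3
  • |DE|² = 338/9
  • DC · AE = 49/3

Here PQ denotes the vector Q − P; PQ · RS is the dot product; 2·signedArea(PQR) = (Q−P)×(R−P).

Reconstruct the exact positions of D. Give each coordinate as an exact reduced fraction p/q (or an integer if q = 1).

1. D_x = -31/3  [DA · CE = -107/3 ∩ DC · AE = 49/3]
2. D_y = 25/3  [DA · CE = -107/3 ∩ DC · AE = 49/3]
   → D = (-31/3, 25/3)

D = (-31/3, 25/3)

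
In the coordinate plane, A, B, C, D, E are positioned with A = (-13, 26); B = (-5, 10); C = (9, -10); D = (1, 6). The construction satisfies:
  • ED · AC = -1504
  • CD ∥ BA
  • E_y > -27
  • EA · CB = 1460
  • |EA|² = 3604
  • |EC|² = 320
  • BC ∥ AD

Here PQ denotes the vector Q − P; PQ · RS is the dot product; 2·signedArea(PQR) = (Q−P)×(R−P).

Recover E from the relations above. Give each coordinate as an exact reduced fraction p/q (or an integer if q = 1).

1. E_x = 17  [ED · AC = -1504 ∩ EA · CB = 1460]
2. E_y = -26  [ED · AC = -1504 ∩ EA · CB = 1460]
   → E = (17, -26)

E = (17, -26)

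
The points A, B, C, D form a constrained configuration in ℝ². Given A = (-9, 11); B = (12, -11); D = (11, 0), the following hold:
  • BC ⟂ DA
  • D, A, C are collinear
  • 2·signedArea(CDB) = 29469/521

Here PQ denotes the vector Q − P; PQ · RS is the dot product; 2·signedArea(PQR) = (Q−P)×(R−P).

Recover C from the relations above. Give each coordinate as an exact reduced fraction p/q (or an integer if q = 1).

C = (8551/521, -1551/521)

1. C_x = 8551/521  [D, A, C are collinear ∩ BC ⟂ DA]
2. C_y = -1551/521  [D, A, C are collinear ∩ BC ⟂ DA]
   → C = (8551/521, -1551/521)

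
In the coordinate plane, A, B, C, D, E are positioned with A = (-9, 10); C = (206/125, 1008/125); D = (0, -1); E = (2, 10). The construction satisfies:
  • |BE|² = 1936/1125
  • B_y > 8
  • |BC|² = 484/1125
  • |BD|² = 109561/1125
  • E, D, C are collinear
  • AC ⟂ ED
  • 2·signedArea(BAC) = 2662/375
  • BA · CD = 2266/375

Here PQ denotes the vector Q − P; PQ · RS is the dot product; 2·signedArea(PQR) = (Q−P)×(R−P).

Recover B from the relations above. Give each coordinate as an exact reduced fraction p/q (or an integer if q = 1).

B = (662/375, 3266/375)

1. B_x = 662/375  [line 206/125·x + 1133/125·y + -30694/375 = 0 ∩ |BD|² = 109561/1125]
2. B_y = 3266/375  [line 206/125·x + 1133/125·y + -30694/375 = 0 ∩ |BD|² = 109561/1125]
   → B = (662/375, 3266/375)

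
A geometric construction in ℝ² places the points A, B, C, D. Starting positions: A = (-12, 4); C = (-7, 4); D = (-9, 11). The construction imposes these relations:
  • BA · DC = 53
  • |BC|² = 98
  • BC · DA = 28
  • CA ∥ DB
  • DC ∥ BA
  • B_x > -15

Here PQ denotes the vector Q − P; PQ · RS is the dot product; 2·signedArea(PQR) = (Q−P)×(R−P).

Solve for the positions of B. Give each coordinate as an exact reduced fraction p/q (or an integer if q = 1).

1. B_x = -14  [DC ∥ BA ∩ CA ∥ DB]
2. B_y = 11  [DC ∥ BA ∩ CA ∥ DB]
   → B = (-14, 11)

B = (-14, 11)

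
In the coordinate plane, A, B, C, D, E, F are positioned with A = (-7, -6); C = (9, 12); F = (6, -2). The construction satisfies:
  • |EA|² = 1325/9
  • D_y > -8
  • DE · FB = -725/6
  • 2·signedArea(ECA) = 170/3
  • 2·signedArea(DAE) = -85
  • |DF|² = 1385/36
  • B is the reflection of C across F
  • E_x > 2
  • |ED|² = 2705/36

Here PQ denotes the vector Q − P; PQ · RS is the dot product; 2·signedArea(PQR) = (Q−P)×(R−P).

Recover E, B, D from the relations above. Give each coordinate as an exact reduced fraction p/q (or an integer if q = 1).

B = (3, -16)
D = (17/6, -22/3)
E = (8/3, 4/3)

1. E_x = 8/3  [line 18·x + -16·y + -80/3 = 0 ∩ |EA|² = 1325/9]
2. E_y = 4/3  [line 18·x + -16·y + -80/3 = 0 ∩ |EA|² = 1325/9]
   → E = (8/3, 4/3)
3. B_x = 3  [B is the reflection of C across F]
4. B_y = -16  [B is the reflection of C across F]
   → B = (3, -16)
5. D_x = 17/6  [DE · FB = -725/6 ∩ 2·signedArea(DAE) = -85]
6. D_y = -22/3  [DE · FB = -725/6 ∩ 2·signedArea(DAE) = -85]
   → D = (17/6, -22/3)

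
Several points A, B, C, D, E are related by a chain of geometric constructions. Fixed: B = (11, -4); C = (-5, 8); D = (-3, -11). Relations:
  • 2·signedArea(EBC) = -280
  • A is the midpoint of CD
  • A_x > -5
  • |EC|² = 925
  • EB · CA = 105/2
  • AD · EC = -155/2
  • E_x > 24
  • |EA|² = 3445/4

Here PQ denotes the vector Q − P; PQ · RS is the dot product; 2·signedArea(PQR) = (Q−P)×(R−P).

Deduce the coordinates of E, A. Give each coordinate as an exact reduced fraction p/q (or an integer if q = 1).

A = (-4, -3/2)
E = (25, 3)

1. E_x = 25  [line -12·x + -16·y + 348 = 0 ∩ |EC|² = 925]
2. E_y = 3  [line -12·x + -16·y + 348 = 0 ∩ |EC|² = 925]
   → E = (25, 3)
3. A_x = -4  [EB · CA = 105/2 ∩ A is the midpoint of CD]
4. A_y = -3/2  [EB · CA = 105/2 ∩ A is the midpoint of CD]
   → A = (-4, -3/2)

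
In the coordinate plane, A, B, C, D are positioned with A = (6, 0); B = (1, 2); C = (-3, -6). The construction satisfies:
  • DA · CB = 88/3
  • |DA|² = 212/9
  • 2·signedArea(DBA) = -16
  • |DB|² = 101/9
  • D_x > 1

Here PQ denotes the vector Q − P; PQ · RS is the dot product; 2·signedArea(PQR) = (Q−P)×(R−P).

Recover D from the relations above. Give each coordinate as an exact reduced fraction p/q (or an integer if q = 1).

D = (4/3, -4/3)

1. D_x = 4/3  [2·signedArea(DBA) = -16 ∩ DA · CB = 88/3]
2. D_y = -4/3  [2·signedArea(DBA) = -16 ∩ DA · CB = 88/3]
   → D = (4/3, -4/3)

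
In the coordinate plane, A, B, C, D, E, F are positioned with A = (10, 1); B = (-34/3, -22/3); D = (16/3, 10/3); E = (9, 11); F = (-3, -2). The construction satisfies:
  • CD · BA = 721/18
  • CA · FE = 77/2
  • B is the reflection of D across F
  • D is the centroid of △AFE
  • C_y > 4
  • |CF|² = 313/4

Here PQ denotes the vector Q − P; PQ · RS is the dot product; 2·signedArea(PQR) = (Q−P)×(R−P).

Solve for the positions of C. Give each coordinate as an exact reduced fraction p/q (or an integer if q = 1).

C = (3, 9/2)

1. C_x = 3  [CD · BA = 721/18 ∩ CA · FE = 77/2]
2. C_y = 9/2  [CD · BA = 721/18 ∩ CA · FE = 77/2]
   → C = (3, 9/2)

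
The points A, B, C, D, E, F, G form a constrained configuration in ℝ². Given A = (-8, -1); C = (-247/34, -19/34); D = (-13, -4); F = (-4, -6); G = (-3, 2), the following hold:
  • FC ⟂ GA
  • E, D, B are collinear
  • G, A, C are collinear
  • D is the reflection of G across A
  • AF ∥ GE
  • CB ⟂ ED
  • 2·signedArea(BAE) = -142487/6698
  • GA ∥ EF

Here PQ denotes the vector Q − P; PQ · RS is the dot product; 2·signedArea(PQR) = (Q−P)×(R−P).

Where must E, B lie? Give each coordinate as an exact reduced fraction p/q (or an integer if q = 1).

1. E_x = 1  [GA ∥ EF ∩ AF ∥ GE]
2. E_y = -3  [GA ∥ EF ∩ AF ∥ GE]
   → E = (1, -3)
3. B_x = -23608/3349  [E, D, B are collinear ∩ CB ⟂ ED]
4. B_y = -23945/6698  [E, D, B are collinear ∩ CB ⟂ ED]
   → B = (-23608/3349, -23945/6698)

B = (-23608/3349, -23945/6698)
E = (1, -3)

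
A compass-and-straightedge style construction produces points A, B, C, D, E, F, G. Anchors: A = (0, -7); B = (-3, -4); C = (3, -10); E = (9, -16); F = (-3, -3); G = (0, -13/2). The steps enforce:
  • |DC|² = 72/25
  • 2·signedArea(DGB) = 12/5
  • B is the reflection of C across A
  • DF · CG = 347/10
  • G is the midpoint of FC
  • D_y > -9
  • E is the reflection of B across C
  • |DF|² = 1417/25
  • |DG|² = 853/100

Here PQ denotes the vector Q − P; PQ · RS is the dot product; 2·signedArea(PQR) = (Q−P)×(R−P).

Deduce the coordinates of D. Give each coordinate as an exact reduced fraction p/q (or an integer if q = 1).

1. D_x = 9/5  [DF · CG = 347/10 ∩ 2·signedArea(DGB) = 12/5]
2. D_y = -44/5  [DF · CG = 347/10 ∩ 2·signedArea(DGB) = 12/5]
   → D = (9/5, -44/5)

D = (9/5, -44/5)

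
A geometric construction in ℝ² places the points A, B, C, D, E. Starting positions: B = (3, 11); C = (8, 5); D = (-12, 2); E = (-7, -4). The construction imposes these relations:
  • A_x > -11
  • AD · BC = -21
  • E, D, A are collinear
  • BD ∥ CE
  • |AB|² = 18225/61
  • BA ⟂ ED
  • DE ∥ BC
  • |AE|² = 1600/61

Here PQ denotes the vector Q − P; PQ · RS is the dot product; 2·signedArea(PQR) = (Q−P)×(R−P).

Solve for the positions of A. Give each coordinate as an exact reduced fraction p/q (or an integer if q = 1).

1. A_x = -627/61  [E, D, A are collinear ∩ BA ⟂ ED]
2. A_y = -4/61  [E, D, A are collinear ∩ BA ⟂ ED]
   → A = (-627/61, -4/61)

A = (-627/61, -4/61)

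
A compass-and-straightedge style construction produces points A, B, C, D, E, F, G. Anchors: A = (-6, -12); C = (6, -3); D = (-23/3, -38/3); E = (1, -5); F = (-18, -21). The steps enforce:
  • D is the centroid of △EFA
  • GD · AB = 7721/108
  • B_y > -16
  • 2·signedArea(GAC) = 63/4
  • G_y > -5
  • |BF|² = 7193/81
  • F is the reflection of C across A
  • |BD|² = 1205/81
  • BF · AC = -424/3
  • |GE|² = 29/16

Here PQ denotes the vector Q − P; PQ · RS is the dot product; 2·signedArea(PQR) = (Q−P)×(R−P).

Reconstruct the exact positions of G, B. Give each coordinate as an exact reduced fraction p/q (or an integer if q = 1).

1. G_x = 9/4  [line -9·x + 12·y + 297/4 = 0 ∩ |GE|² = 29/16]
2. G_y = -9/2  [line -9·x + 12·y + 297/4 = 0 ∩ |GE|² = 29/16]
   → G = (9/4, -9/2)
3. B_x = -95/9  [BF · AC = -424/3 ∩ GD · AB = 7721/108]
4. B_y = -137/9  [BF · AC = -424/3 ∩ GD · AB = 7721/108]
   → B = (-95/9, -137/9)

B = (-95/9, -137/9)
G = (9/4, -9/2)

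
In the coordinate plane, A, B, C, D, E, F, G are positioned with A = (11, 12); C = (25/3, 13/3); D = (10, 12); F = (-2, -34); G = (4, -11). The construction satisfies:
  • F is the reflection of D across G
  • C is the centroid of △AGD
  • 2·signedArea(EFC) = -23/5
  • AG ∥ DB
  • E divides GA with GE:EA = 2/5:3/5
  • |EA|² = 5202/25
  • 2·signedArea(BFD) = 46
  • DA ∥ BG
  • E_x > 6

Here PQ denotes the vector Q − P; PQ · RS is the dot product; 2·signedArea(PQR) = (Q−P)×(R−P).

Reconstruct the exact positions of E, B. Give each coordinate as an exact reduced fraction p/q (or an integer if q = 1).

1. E_x = 34/5  [E divides GA with GE:EA = 2/5:3/5]
2. E_y = -9/5  [E divides GA with GE:EA = 2/5:3/5]
   → E = (34/5, -9/5)
3. B_x = 3  [DA ∥ BG ∩ AG ∥ DB]
4. B_y = -11  [DA ∥ BG ∩ AG ∥ DB]
   → B = (3, -11)

B = (3, -11)
E = (34/5, -9/5)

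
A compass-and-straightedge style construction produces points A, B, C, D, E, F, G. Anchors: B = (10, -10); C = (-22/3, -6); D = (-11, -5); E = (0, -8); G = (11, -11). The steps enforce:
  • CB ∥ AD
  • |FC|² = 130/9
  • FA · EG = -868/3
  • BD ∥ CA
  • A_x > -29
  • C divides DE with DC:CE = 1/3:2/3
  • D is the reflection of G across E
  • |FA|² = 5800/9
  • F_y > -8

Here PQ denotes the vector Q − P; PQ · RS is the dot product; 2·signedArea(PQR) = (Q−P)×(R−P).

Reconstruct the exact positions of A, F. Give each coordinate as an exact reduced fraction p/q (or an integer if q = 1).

A = (-85/3, -1)
F = (-11/3, -7)

1. A_x = -85/3  [CB ∥ AD ∩ BD ∥ CA]
2. A_y = -1  [CB ∥ AD ∩ BD ∥ CA]
   → A = (-85/3, -1)
3. F_x = -11/3  [line -11·x + 3·y + -58/3 = 0 ∩ |FA|² = 5800/9]
4. F_y = -7  [line -11·x + 3·y + -58/3 = 0 ∩ |FA|² = 5800/9]
   → F = (-11/3, -7)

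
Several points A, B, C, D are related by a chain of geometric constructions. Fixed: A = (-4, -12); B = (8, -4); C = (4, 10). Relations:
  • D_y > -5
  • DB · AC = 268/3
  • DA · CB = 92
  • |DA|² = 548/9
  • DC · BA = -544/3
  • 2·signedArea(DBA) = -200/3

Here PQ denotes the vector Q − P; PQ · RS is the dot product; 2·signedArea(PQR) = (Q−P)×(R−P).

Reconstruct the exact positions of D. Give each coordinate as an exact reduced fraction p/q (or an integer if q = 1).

D = (-4/3, -14/3)

1. D_x = -4/3  [2·signedArea(DBA) = -200/3 ∩ DB · AC = 268/3]
2. D_y = -14/3  [2·signedArea(DBA) = -200/3 ∩ DB · AC = 268/3]
   → D = (-4/3, -14/3)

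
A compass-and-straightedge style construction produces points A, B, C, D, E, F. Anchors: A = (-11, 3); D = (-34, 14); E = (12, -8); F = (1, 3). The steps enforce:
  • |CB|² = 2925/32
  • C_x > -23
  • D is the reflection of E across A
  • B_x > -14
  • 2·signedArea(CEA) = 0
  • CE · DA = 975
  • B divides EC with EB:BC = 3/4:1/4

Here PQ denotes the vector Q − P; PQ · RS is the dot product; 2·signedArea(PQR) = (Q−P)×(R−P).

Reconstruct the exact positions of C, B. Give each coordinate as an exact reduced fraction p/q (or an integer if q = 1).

1. C_x = -45/2  [2·signedArea(CEA) = 0 ∩ CE · DA = 975]
2. C_y = 17/2  [2·signedArea(CEA) = 0 ∩ CE · DA = 975]
   → C = (-45/2, 17/2)
3. B_x = -111/8  [B divides EC with EB:BC = 3/4:1/4]
4. B_y = 35/8  [B divides EC with EB:BC = 3/4:1/4]
   → B = (-111/8, 35/8)

B = (-111/8, 35/8)
C = (-45/2, 17/2)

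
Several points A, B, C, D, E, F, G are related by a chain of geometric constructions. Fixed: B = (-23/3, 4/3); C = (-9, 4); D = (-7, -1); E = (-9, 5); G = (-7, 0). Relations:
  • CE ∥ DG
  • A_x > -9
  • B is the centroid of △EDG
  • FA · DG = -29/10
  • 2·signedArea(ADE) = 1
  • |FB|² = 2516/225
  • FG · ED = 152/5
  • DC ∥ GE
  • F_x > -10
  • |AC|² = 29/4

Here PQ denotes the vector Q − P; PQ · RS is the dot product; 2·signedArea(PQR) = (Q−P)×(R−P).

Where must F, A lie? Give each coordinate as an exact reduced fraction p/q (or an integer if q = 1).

A = (-8, 3/2)
F = (-9, 22/5)

1. A_x = -8  [line -6·x + -2·y + -45 = 0 ∩ |AC|² = 29/4]
2. A_y = 3/2  [line -6·x + -2·y + -45 = 0 ∩ |AC|² = 29/4]
   → A = (-8, 3/2)
3. F_x = -9  [FG · ED = 152/5 ∩ FA · DG = -29/10]
4. F_y = 22/5  [FG · ED = 152/5 ∩ FA · DG = -29/10]
   → F = (-9, 22/5)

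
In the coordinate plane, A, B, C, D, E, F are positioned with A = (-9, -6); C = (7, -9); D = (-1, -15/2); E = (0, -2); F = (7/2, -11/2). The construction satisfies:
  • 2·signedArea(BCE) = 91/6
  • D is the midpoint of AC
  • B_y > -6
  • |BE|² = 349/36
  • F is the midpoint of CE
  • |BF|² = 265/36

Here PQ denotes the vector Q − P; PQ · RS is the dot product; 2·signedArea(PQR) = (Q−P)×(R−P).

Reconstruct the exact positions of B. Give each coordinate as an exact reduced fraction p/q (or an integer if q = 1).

B = (5/6, -5)

1. B_x = 5/6  [line -7·x + -7·y + -175/6 = 0 ∩ |BF|² = 265/36]
2. B_y = -5  [line -7·x + -7·y + -175/6 = 0 ∩ |BF|² = 265/36]
   → B = (5/6, -5)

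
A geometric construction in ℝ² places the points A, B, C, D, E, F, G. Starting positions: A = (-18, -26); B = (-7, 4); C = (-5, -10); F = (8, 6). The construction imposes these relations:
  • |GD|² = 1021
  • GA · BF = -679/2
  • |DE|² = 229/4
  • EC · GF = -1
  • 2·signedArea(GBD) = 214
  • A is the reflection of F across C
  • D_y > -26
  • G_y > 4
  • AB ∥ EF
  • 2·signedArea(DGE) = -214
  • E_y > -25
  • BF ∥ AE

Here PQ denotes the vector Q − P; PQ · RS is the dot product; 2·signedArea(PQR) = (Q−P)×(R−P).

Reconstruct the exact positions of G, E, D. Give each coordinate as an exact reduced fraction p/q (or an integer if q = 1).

1. E_x = -3  [AB ∥ EF ∩ BF ∥ AE]
2. E_y = -24  [AB ∥ EF ∩ BF ∥ AE]
   → E = (-3, -24)
3. G_x = 1/2  [GA · BF = -679/2 ∩ EC · GF = -1]
4. G_y = 5  [GA · BF = -679/2 ∩ EC · GF = -1]
   → G = (1/2, 5)
5. D_x = -21/2  [2·signedArea(GBD) = 214 ∩ 2·signedArea(DGE) = -214]
6. D_y = -25  [2·signedArea(GBD) = 214 ∩ 2·signedArea(DGE) = -214]
   → D = (-21/2, -25)

D = (-21/2, -25)
E = (-3, -24)
G = (1/2, 5)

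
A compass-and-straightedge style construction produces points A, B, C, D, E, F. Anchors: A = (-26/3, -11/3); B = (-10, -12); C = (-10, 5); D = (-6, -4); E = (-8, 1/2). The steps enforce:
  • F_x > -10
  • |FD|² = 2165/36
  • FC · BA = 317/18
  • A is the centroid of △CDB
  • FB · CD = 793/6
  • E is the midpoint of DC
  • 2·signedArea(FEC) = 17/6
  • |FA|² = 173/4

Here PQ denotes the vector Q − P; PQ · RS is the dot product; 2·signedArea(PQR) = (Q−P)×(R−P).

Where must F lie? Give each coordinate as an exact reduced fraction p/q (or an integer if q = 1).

1. F_x = -29/3  [FB · CD = 793/6 ∩ FC · BA = 317/18]
2. F_y = 17/6  [FB · CD = 793/6 ∩ FC · BA = 317/18]
   → F = (-29/3, 17/6)

F = (-29/3, 17/6)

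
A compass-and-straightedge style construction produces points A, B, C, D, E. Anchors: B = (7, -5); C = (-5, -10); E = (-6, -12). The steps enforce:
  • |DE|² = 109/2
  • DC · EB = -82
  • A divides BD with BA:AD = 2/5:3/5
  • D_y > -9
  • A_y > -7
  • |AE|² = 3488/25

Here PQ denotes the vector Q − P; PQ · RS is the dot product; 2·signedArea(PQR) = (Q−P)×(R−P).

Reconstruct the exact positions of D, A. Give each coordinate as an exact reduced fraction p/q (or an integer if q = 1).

A = (22/5, -32/5)
D = (1/2, -17/2)

1. D_x = 1/2  [line -13·x + -7·y + -53 = 0 ∩ |DE|² = 109/2]
2. D_y = -17/2  [line -13·x + -7·y + -53 = 0 ∩ |DE|² = 109/2]
   → D = (1/2, -17/2)
3. A_x = 22/5  [A divides BD with BA:AD = 2/5:3/5]
4. A_y = -32/5  [A divides BD with BA:AD = 2/5:3/5]
   → A = (22/5, -32/5)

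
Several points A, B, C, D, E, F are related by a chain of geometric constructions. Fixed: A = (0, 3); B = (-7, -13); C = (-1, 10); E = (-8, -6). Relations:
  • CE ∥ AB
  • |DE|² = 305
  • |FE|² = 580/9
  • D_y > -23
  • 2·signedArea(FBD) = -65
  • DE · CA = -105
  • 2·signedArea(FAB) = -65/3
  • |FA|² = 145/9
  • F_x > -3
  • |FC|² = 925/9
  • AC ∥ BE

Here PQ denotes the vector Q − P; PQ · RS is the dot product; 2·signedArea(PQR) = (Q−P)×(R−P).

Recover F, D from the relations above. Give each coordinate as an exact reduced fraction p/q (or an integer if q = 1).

1. F_x = -8/3  [line 16·x + -7·y + 128/3 = 0 ∩ |FE|² = 580/9]
2. F_y = 0  [line 16·x + -7·y + 128/3 = 0 ∩ |FE|² = 580/9]
   → F = (-8/3, 0)
3. D_x = -15  [DE · CA = -105 ∩ 2·signedArea(FBD) = -65]
4. D_y = -22  [DE · CA = -105 ∩ 2·signedArea(FBD) = -65]
   → D = (-15, -22)

D = (-15, -22)
F = (-8/3, 0)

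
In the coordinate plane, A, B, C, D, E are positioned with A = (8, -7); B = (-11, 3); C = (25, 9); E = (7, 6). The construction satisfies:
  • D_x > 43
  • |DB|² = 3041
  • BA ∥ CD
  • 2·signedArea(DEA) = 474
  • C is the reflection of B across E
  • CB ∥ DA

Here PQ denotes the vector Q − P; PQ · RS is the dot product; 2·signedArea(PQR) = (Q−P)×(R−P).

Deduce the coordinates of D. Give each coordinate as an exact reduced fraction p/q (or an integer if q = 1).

1. D_x = 44  [CB ∥ DA ∩ BA ∥ CD]
2. D_y = -1  [CB ∥ DA ∩ BA ∥ CD]
   → D = (44, -1)

D = (44, -1)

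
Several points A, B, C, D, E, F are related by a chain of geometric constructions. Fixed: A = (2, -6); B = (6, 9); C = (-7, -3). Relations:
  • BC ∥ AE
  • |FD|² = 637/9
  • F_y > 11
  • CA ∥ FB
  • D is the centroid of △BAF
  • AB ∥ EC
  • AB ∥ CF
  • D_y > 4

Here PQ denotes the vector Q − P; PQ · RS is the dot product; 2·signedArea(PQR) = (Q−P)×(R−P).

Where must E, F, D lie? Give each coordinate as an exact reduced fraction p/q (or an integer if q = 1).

D = (5/3, 5)
E = (-11, -18)
F = (-3, 12)

1. E_x = -11  [AB ∥ EC ∩ BC ∥ AE]
2. E_y = -18  [AB ∥ EC ∩ BC ∥ AE]
   → E = (-11, -18)
3. F_x = -3  [CA ∥ FB ∩ AB ∥ CF]
4. F_y = 12  [CA ∥ FB ∩ AB ∥ CF]
   → F = (-3, 12)
5. D_x = 5/3  [D is the centroid of △BAF]
6. D_y = 5  [D is the centroid of △BAF]
   → D = (5/3, 5)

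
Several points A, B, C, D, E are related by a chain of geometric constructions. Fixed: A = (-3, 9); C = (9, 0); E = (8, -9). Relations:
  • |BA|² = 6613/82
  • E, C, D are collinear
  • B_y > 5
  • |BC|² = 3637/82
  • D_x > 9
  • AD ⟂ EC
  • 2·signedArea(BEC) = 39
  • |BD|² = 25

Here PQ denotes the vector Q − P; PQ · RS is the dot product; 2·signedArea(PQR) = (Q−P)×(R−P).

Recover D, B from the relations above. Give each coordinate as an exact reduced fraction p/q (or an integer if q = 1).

B = (433/82, 453/82)
D = (807/82, 621/82)

1. D_x = 807/82  [E, C, D are collinear ∩ AD ⟂ EC]
2. D_y = 621/82  [E, C, D are collinear ∩ AD ⟂ EC]
   → D = (807/82, 621/82)
3. B_x = 433/82  [line -9·x + 1·y + 42 = 0 ∩ |BC|² = 3637/82]
4. B_y = 453/82  [line -9·x + 1·y + 42 = 0 ∩ |BC|² = 3637/82]
   → B = (433/82, 453/82)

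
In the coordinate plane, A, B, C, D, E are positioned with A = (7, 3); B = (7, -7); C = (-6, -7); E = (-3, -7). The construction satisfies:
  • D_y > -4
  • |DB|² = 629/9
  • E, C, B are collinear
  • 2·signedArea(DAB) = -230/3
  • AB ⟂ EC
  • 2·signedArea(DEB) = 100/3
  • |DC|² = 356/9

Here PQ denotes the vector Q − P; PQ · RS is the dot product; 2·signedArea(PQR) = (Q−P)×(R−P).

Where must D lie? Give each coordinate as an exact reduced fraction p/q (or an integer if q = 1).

1. D_x = -2/3  [2·signedArea(DAB) = -230/3 ∩ 2·signedArea(DEB) = 100/3]
2. D_y = -11/3  [2·signedArea(DAB) = -230/3 ∩ 2·signedArea(DEB) = 100/3]
   → D = (-2/3, -11/3)

D = (-2/3, -11/3)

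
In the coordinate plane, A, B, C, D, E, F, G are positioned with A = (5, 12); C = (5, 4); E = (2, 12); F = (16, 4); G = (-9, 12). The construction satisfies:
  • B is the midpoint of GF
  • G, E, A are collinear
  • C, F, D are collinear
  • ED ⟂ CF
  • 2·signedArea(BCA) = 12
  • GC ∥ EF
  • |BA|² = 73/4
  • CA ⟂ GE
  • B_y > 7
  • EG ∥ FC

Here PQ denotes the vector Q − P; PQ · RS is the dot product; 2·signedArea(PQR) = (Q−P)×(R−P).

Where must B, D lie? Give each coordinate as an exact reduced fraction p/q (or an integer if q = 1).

B = (7/2, 8)
D = (2, 4)

1. B_x = 7/2  [B is the midpoint of GF]
2. B_y = 8  [B is the midpoint of GF]
   → B = (7/2, 8)
3. D_x = 2  [C, F, D are collinear ∩ ED ⟂ CF]
4. D_y = 4  [C, F, D are collinear ∩ ED ⟂ CF]
   → D = (2, 4)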